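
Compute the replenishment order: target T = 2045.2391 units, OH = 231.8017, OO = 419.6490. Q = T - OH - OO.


Inventory position = OH + OO = 231.8017 + 419.6490 = 651.4507
Q = 2045.2391 - 651.4507 = 1393.7884

1393.7884 units


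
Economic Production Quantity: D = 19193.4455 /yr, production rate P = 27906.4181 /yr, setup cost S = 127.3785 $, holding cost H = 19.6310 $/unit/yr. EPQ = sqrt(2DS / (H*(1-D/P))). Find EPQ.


1 - D/P = 1 - 0.6878 = 0.3122
H*(1-D/P) = 6.1292
2DS = 4889664.5952
EPQ = sqrt(797763.9279) = 893.1763

893.1763 units


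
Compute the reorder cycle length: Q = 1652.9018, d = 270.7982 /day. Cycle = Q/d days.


Cycle = 1652.9018 / 270.7982 = 6.1038

6.1038 days


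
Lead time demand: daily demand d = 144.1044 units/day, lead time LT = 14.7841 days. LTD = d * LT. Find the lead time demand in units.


LTD = 144.1044 * 14.7841 = 2130.4539

2130.4539 units


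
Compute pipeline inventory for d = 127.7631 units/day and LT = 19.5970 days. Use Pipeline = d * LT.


Pipeline = 127.7631 * 19.5970 = 2503.7735

2503.7735 units


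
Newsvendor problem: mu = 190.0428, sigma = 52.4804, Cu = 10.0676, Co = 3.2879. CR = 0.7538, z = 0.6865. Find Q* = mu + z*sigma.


CR = Cu/(Cu+Co) = 10.0676/(10.0676+3.2879) = 0.7538
z = 0.6865
Q* = 190.0428 + 0.6865 * 52.4804 = 226.0706

226.0706 units


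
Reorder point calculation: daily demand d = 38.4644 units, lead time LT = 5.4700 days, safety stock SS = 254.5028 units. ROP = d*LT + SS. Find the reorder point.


d*LT = 38.4644 * 5.4700 = 210.4003
ROP = 210.4003 + 254.5028 = 464.9031

464.9031 units


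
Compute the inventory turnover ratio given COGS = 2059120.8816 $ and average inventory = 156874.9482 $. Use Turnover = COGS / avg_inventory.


Turnover = 2059120.8816 / 156874.9482 = 13.1259

13.1259


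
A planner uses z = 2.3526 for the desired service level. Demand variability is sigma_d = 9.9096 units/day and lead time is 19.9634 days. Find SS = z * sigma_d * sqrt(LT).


sqrt(LT) = sqrt(19.9634) = 4.4680
SS = 2.3526 * 9.9096 * 4.4680 = 104.1649

104.1649 units


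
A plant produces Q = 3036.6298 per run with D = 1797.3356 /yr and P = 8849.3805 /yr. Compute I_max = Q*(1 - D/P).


D/P = 0.2031
1 - D/P = 0.7969
I_max = 3036.6298 * 0.7969 = 2419.8812

2419.8812 units


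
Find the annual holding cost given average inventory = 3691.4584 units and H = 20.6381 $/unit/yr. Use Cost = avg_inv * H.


Cost = 3691.4584 * 20.6381 = 76184.6876

76184.6876 $/yr


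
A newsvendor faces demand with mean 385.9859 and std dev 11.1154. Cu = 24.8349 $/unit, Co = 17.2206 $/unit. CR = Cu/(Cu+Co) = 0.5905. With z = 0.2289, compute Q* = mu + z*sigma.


CR = Cu/(Cu+Co) = 24.8349/(24.8349+17.2206) = 0.5905
z = 0.2289
Q* = 385.9859 + 0.2289 * 11.1154 = 388.5302

388.5302 units


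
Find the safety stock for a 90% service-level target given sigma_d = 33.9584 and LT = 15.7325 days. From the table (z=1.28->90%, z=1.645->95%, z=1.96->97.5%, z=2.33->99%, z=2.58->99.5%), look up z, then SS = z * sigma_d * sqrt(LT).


From the table, SL = 90% corresponds to z = 1.28
sqrt(LT) = sqrt(15.7325) = 3.9664
SS = 1.28 * 33.9584 * 3.9664 = 172.4075

172.4075 units


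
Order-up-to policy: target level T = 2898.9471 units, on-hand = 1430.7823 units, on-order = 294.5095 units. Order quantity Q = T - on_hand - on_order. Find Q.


Inventory position = OH + OO = 1430.7823 + 294.5095 = 1725.2918
Q = 2898.9471 - 1725.2918 = 1173.6553

1173.6553 units


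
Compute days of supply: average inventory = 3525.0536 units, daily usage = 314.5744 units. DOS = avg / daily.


DOS = 3525.0536 / 314.5744 = 11.2058

11.2058 days


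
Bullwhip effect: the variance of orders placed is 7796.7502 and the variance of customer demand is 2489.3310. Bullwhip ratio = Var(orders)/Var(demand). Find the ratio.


BW = 7796.7502 / 2489.3310 = 3.1321

3.1321


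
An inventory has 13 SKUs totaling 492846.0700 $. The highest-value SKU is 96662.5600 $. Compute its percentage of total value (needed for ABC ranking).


Top item = 96662.5600
Total = 492846.0700
Percentage = 96662.5600 / 492846.0700 * 100 = 19.6131

19.6131%


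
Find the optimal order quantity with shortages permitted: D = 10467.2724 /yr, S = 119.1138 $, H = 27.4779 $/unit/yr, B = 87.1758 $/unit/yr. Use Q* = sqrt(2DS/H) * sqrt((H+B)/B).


sqrt(2DS/H) = 301.2458
sqrt((H+B)/B) = 1.1468
Q* = 301.2458 * 1.1468 = 345.4754

345.4754 units


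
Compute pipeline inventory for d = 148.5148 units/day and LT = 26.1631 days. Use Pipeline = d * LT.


Pipeline = 148.5148 * 26.1631 = 3885.6076

3885.6076 units


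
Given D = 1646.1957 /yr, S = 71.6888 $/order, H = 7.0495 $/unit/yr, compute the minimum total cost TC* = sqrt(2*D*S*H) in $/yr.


2*D*S*H = 1663876.4858
TC* = sqrt(1663876.4858) = 1289.9134

1289.9134 $/yr


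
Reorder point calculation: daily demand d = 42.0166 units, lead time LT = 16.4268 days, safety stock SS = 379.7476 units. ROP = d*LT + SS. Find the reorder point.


d*LT = 42.0166 * 16.4268 = 690.1983
ROP = 690.1983 + 379.7476 = 1069.9459

1069.9459 units


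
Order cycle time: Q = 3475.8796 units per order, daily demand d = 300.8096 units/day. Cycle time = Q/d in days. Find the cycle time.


Cycle = 3475.8796 / 300.8096 = 11.5551

11.5551 days


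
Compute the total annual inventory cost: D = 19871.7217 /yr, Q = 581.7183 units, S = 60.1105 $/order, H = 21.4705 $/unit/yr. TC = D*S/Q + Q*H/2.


Ordering cost = D*S/Q = 2053.3979
Holding cost = Q*H/2 = 6244.8914
TC = 2053.3979 + 6244.8914 = 8298.2893

8298.2893 $/yr


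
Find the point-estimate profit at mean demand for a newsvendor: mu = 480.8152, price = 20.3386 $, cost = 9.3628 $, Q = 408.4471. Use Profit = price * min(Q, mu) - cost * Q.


Sales at mu = min(408.4471, 480.8152) = 408.4471
Revenue = 20.3386 * 408.4471 = 8307.2422
Total cost = 9.3628 * 408.4471 = 3824.2085
Profit = 8307.2422 - 3824.2085 = 4483.0337

4483.0337 $


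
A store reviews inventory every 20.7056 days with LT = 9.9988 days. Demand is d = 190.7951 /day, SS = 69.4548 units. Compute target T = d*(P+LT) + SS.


P + LT = 30.7044
d*(P+LT) = 190.7951 * 30.7044 = 5858.2491
T = 5858.2491 + 69.4548 = 5927.7039

5927.7039 units


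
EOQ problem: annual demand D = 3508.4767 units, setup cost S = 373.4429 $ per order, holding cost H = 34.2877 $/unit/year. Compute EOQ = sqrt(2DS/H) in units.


2*D*S = 2 * 3508.4767 * 373.4429 = 2620431.4269
2*D*S/H = 76424.8237
EOQ = sqrt(76424.8237) = 276.4504

276.4504 units


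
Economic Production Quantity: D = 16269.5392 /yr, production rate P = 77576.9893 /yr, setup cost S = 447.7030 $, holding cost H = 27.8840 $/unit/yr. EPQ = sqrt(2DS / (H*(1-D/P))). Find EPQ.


1 - D/P = 1 - 0.2097 = 0.7903
H*(1-D/P) = 22.0361
2DS = 14567843.0169
EPQ = sqrt(661088.8714) = 813.0737

813.0737 units


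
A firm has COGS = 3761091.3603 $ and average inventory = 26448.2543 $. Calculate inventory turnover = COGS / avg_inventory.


Turnover = 3761091.3603 / 26448.2543 = 142.2057

142.2057


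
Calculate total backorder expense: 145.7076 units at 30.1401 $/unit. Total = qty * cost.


Total = 145.7076 * 30.1401 = 4391.6416

4391.6416 $


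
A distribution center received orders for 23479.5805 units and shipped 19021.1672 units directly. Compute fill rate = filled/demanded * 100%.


FR = 19021.1672 / 23479.5805 * 100 = 81.0115

81.0115%


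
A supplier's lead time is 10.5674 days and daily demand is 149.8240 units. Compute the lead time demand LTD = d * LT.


LTD = 149.8240 * 10.5674 = 1583.2501

1583.2501 units


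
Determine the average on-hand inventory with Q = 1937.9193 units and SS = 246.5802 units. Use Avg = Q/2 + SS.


Q/2 = 968.9597
Avg = 968.9597 + 246.5802 = 1215.5399

1215.5399 units


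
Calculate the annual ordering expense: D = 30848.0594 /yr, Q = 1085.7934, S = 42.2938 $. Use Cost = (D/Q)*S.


Number of orders = D/Q = 28.4106
Cost = 28.4106 * 42.2938 = 1201.5929

1201.5929 $/yr


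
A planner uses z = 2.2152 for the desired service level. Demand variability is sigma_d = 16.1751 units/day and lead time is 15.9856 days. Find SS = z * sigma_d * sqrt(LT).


sqrt(LT) = sqrt(15.9856) = 3.9982
SS = 2.2152 * 16.1751 * 3.9982 = 143.2598

143.2598 units


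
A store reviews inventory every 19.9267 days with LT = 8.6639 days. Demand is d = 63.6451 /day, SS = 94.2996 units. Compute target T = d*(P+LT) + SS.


P + LT = 28.5906
d*(P+LT) = 63.6451 * 28.5906 = 1819.6516
T = 1819.6516 + 94.2996 = 1913.9512

1913.9512 units


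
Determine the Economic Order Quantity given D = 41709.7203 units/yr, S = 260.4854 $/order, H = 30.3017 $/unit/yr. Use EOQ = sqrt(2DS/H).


2*D*S = 2 * 41709.7203 * 260.4854 = 21729546.3525
2*D*S/H = 717106.5106
EOQ = sqrt(717106.5106) = 846.8214

846.8214 units


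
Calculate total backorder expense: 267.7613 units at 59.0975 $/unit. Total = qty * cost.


Total = 267.7613 * 59.0975 = 15824.0234

15824.0234 $


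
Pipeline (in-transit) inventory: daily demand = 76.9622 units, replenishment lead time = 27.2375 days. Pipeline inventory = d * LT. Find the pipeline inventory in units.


Pipeline = 76.9622 * 27.2375 = 2096.2579

2096.2579 units


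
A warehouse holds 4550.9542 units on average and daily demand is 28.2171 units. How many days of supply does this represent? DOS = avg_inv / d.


DOS = 4550.9542 / 28.2171 = 161.2836

161.2836 days


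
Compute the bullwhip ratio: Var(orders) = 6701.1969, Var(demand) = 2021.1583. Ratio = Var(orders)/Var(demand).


BW = 6701.1969 / 2021.1583 = 3.3155

3.3155


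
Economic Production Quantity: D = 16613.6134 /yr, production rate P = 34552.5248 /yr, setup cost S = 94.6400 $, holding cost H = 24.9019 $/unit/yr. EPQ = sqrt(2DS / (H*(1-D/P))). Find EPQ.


1 - D/P = 1 - 0.4808 = 0.5192
H*(1-D/P) = 12.9285
2DS = 3144624.7444
EPQ = sqrt(243231.6272) = 493.1852

493.1852 units


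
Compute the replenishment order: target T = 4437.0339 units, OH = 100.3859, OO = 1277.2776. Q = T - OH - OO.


Inventory position = OH + OO = 100.3859 + 1277.2776 = 1377.6635
Q = 4437.0339 - 1377.6635 = 3059.3704

3059.3704 units


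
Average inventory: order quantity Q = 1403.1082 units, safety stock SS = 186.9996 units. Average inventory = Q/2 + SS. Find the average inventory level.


Q/2 = 701.5541
Avg = 701.5541 + 186.9996 = 888.5537

888.5537 units


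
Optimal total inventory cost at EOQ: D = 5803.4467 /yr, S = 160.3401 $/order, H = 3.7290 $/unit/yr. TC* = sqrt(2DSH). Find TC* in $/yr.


2*D*S*H = 6939857.1223
TC* = sqrt(6939857.1223) = 2634.3609

2634.3609 $/yr


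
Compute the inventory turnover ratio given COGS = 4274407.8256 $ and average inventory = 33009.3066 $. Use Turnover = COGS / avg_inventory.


Turnover = 4274407.8256 / 33009.3066 = 129.4910

129.4910


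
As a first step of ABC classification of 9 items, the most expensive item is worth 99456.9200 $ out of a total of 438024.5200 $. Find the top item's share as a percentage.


Top item = 99456.9200
Total = 438024.5200
Percentage = 99456.9200 / 438024.5200 * 100 = 22.7058

22.7058%


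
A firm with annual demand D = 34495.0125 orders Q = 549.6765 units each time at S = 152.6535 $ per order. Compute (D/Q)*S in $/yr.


Number of orders = D/Q = 62.7551
Cost = 62.7551 * 152.6535 = 9579.7881

9579.7881 $/yr


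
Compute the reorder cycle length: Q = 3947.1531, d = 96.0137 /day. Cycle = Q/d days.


Cycle = 3947.1531 / 96.0137 = 41.1103

41.1103 days


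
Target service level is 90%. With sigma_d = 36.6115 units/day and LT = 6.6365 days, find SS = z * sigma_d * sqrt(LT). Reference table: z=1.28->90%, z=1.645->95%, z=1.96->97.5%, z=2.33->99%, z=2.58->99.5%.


From the table, SL = 90% corresponds to z = 1.28
sqrt(LT) = sqrt(6.6365) = 2.5761
SS = 1.28 * 36.6115 * 2.5761 = 120.7250

120.7250 units


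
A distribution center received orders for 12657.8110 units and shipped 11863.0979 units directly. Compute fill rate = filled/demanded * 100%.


FR = 11863.0979 / 12657.8110 * 100 = 93.7216

93.7216%


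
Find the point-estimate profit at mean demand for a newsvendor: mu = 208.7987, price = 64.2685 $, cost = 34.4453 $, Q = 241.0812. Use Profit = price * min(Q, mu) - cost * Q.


Sales at mu = min(241.0812, 208.7987) = 208.7987
Revenue = 64.2685 * 208.7987 = 13419.1793
Total cost = 34.4453 * 241.0812 = 8304.1143
Profit = 13419.1793 - 8304.1143 = 5115.0650

5115.0650 $


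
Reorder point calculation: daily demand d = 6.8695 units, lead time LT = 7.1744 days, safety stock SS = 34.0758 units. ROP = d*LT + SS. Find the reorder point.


d*LT = 6.8695 * 7.1744 = 49.2845
ROP = 49.2845 + 34.0758 = 83.3603

83.3603 units


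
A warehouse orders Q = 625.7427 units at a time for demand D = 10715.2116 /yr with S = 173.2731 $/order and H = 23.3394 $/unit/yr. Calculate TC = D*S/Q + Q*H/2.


Ordering cost = D*S/Q = 2967.1268
Holding cost = Q*H/2 = 7302.2296
TC = 2967.1268 + 7302.2296 = 10269.3564

10269.3564 $/yr


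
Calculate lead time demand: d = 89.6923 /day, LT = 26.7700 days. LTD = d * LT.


LTD = 89.6923 * 26.7700 = 2401.0629

2401.0629 units


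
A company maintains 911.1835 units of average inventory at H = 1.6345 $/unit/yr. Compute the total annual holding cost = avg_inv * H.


Cost = 911.1835 * 1.6345 = 1489.3294

1489.3294 $/yr


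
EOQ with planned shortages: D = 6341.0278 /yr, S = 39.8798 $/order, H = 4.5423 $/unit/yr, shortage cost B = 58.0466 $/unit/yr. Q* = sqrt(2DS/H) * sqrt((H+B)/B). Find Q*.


sqrt(2DS/H) = 333.6825
sqrt((H+B)/B) = 1.0384
Q* = 333.6825 * 1.0384 = 346.4924

346.4924 units


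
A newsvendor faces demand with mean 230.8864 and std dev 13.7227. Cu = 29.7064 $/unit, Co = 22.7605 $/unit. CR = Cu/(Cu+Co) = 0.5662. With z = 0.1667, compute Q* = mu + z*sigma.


CR = Cu/(Cu+Co) = 29.7064/(29.7064+22.7605) = 0.5662
z = 0.1667
Q* = 230.8864 + 0.1667 * 13.7227 = 233.1740

233.1740 units


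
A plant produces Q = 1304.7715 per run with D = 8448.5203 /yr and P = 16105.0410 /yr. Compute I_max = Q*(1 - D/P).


D/P = 0.5246
1 - D/P = 0.4754
I_max = 1304.7715 * 0.4754 = 620.3033

620.3033 units


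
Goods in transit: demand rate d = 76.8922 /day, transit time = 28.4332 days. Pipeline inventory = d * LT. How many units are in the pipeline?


Pipeline = 76.8922 * 28.4332 = 2186.2913

2186.2913 units


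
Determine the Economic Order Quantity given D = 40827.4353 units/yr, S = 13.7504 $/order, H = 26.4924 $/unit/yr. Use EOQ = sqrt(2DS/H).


2*D*S = 2 * 40827.4353 * 13.7504 = 1122787.1327
2*D*S/H = 42381.4805
EOQ = sqrt(42381.4805) = 205.8676

205.8676 units


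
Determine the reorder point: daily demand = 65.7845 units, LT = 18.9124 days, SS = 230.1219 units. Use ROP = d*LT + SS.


d*LT = 65.7845 * 18.9124 = 1244.1428
ROP = 1244.1428 + 230.1219 = 1474.2647

1474.2647 units


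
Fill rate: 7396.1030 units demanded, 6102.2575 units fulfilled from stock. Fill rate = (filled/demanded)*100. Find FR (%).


FR = 6102.2575 / 7396.1030 * 100 = 82.5064

82.5064%


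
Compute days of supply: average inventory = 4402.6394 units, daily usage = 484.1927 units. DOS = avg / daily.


DOS = 4402.6394 / 484.1927 = 9.0927

9.0927 days


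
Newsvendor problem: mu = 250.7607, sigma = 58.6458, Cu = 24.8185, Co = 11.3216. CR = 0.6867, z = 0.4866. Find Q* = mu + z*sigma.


CR = Cu/(Cu+Co) = 24.8185/(24.8185+11.3216) = 0.6867
z = 0.4866
Q* = 250.7607 + 0.4866 * 58.6458 = 279.2977

279.2977 units


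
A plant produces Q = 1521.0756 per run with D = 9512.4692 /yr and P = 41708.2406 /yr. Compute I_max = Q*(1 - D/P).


D/P = 0.2281
1 - D/P = 0.7719
I_max = 1521.0756 * 0.7719 = 1174.1613

1174.1613 units


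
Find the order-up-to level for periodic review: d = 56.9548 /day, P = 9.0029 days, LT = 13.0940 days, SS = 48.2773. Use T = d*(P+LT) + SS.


P + LT = 22.0969
d*(P+LT) = 56.9548 * 22.0969 = 1258.5245
T = 1258.5245 + 48.2773 = 1306.8018

1306.8018 units


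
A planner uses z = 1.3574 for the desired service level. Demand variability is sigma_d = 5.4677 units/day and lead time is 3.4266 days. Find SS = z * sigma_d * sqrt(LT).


sqrt(LT) = sqrt(3.4266) = 1.8511
SS = 1.3574 * 5.4677 * 1.8511 = 13.7387

13.7387 units


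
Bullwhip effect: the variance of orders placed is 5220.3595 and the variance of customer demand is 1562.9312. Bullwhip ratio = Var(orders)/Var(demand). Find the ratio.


BW = 5220.3595 / 1562.9312 = 3.3401

3.3401


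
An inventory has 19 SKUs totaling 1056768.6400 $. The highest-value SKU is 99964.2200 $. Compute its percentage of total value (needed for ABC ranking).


Top item = 99964.2200
Total = 1056768.6400
Percentage = 99964.2200 / 1056768.6400 * 100 = 9.4594

9.4594%


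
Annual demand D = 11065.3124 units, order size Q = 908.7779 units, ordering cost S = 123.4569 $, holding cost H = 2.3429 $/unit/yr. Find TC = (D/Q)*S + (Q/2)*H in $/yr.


Ordering cost = D*S/Q = 1503.2157
Holding cost = Q*H/2 = 1064.5879
TC = 1503.2157 + 1064.5879 = 2567.8035

2567.8035 $/yr


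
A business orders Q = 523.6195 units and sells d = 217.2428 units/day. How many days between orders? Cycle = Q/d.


Cycle = 523.6195 / 217.2428 = 2.4103

2.4103 days


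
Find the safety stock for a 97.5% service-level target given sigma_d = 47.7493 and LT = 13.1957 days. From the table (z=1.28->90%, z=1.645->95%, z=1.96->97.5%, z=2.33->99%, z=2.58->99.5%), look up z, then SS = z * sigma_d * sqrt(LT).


From the table, SL = 97.5% corresponds to z = 1.96
sqrt(LT) = sqrt(13.1957) = 3.6326
SS = 1.96 * 47.7493 * 3.6326 = 339.9690

339.9690 units


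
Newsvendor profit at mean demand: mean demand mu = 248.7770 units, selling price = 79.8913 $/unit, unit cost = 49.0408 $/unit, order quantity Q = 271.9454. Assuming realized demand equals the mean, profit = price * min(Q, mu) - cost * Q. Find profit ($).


Sales at mu = min(271.9454, 248.7770) = 248.7770
Revenue = 79.8913 * 248.7770 = 19875.1179
Total cost = 49.0408 * 271.9454 = 13336.4200
Profit = 19875.1179 - 13336.4200 = 6538.6980

6538.6980 $


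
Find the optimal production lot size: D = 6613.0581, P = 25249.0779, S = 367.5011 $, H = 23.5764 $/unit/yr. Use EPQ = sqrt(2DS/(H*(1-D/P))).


1 - D/P = 1 - 0.2619 = 0.7381
H*(1-D/P) = 17.4014
2DS = 4860612.2522
EPQ = sqrt(279322.4516) = 528.5097

528.5097 units


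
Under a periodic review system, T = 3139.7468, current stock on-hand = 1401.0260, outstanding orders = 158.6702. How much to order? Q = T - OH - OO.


Inventory position = OH + OO = 1401.0260 + 158.6702 = 1559.6962
Q = 3139.7468 - 1559.6962 = 1580.0506

1580.0506 units


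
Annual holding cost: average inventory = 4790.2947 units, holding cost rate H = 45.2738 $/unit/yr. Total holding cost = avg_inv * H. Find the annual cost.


Cost = 4790.2947 * 45.2738 = 216874.8442

216874.8442 $/yr


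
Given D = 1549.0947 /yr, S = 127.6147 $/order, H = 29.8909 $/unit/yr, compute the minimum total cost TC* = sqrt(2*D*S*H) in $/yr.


2*D*S*H = 11818099.9656
TC* = sqrt(11818099.9656) = 3437.7463

3437.7463 $/yr


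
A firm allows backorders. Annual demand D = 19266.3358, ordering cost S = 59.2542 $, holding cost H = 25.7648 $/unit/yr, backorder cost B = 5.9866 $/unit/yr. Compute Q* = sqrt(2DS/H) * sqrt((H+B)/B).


sqrt(2DS/H) = 297.6876
sqrt((H+B)/B) = 2.3030
Q* = 297.6876 * 2.3030 = 685.5704

685.5704 units


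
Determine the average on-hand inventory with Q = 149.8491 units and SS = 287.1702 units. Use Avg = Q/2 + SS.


Q/2 = 74.9245
Avg = 74.9245 + 287.1702 = 362.0948

362.0948 units


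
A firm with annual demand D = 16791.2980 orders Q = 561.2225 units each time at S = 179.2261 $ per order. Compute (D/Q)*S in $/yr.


Number of orders = D/Q = 29.9191
Cost = 29.9191 * 179.2261 = 5362.2919

5362.2919 $/yr


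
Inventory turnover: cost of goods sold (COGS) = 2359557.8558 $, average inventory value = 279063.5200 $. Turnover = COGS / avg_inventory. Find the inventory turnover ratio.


Turnover = 2359557.8558 / 279063.5200 = 8.4553

8.4553


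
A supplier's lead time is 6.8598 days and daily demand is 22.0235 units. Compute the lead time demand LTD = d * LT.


LTD = 22.0235 * 6.8598 = 151.0768

151.0768 units


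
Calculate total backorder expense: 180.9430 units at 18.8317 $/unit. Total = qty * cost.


Total = 180.9430 * 18.8317 = 3407.4643

3407.4643 $


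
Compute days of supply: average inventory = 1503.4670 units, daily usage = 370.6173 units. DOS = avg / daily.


DOS = 1503.4670 / 370.6173 = 4.0567

4.0567 days


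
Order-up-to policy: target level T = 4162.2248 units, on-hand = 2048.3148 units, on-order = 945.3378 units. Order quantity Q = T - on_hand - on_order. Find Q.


Inventory position = OH + OO = 2048.3148 + 945.3378 = 2993.6526
Q = 4162.2248 - 2993.6526 = 1168.5722

1168.5722 units


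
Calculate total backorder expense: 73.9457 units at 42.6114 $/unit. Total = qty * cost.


Total = 73.9457 * 42.6114 = 3150.9298

3150.9298 $


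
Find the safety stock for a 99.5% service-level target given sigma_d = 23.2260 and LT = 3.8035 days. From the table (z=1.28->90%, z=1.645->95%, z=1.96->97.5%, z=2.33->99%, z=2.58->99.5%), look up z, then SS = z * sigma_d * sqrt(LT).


From the table, SL = 99.5% corresponds to z = 2.58
sqrt(LT) = sqrt(3.8035) = 1.9503
SS = 2.58 * 23.2260 * 1.9503 = 116.8654

116.8654 units


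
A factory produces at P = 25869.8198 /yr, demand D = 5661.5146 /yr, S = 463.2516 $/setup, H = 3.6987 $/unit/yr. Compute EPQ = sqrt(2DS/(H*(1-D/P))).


1 - D/P = 1 - 0.2188 = 0.7812
H*(1-D/P) = 2.8893
2DS = 5245411.3937
EPQ = sqrt(1815490.4104) = 1347.4014

1347.4014 units


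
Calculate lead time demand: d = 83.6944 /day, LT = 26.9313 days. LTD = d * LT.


LTD = 83.6944 * 26.9313 = 2253.9990

2253.9990 units


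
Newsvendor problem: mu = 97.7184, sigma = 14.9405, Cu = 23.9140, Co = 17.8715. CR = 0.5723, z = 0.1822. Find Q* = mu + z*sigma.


CR = Cu/(Cu+Co) = 23.9140/(23.9140+17.8715) = 0.5723
z = 0.1822
Q* = 97.7184 + 0.1822 * 14.9405 = 100.4406

100.4406 units


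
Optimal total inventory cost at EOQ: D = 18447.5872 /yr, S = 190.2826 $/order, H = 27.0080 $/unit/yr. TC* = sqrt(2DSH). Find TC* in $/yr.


2*D*S*H = 189609926.3094
TC* = sqrt(189609926.3094) = 13769.8920

13769.8920 $/yr


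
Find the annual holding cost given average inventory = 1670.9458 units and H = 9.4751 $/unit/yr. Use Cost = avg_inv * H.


Cost = 1670.9458 * 9.4751 = 15832.3785

15832.3785 $/yr


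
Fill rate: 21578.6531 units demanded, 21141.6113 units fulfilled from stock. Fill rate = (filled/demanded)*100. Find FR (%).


FR = 21141.6113 / 21578.6531 * 100 = 97.9747

97.9747%


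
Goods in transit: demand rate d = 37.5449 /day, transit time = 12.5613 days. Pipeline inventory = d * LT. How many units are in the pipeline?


Pipeline = 37.5449 * 12.5613 = 471.6128

471.6128 units


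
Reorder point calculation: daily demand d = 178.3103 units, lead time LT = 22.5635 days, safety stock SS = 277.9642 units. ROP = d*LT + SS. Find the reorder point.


d*LT = 178.3103 * 22.5635 = 4023.3045
ROP = 4023.3045 + 277.9642 = 4301.2687

4301.2687 units


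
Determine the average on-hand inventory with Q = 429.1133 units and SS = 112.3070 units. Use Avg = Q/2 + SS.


Q/2 = 214.5566
Avg = 214.5566 + 112.3070 = 326.8637

326.8637 units


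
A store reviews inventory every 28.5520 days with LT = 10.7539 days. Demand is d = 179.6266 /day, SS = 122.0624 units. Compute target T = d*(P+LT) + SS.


P + LT = 39.3059
d*(P+LT) = 179.6266 * 39.3059 = 7060.3852
T = 7060.3852 + 122.0624 = 7182.4476

7182.4476 units


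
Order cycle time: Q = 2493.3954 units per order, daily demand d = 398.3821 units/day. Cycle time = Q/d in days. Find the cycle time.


Cycle = 2493.3954 / 398.3821 = 6.2588

6.2588 days


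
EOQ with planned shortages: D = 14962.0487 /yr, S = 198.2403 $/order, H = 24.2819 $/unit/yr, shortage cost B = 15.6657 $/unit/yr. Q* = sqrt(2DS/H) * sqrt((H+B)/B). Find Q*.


sqrt(2DS/H) = 494.2710
sqrt((H+B)/B) = 1.5969
Q* = 494.2710 * 1.5969 = 789.2882

789.2882 units


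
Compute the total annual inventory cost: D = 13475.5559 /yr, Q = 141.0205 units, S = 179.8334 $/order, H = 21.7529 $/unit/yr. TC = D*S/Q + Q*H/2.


Ordering cost = D*S/Q = 17184.4167
Holding cost = Q*H/2 = 1533.8024
TC = 17184.4167 + 1533.8024 = 18718.2191

18718.2191 $/yr


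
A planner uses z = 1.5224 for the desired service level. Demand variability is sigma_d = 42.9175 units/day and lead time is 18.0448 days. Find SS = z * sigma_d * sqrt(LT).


sqrt(LT) = sqrt(18.0448) = 4.2479
SS = 1.5224 * 42.9175 * 4.2479 = 277.5487

277.5487 units


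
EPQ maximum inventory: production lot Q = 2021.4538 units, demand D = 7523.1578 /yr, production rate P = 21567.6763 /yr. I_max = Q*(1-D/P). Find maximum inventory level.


D/P = 0.3488
1 - D/P = 0.6512
I_max = 2021.4538 * 0.6512 = 1316.3377

1316.3377 units


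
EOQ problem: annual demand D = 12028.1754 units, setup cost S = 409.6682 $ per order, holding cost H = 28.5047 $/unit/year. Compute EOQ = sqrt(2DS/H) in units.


2*D*S = 2 * 12028.1754 * 409.6682 = 9855121.9308
2*D*S/H = 345736.7357
EOQ = sqrt(345736.7357) = 587.9938

587.9938 units


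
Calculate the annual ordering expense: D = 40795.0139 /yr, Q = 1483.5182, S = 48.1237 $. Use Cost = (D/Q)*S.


Number of orders = D/Q = 27.4988
Cost = 27.4988 * 48.1237 = 1323.3454

1323.3454 $/yr


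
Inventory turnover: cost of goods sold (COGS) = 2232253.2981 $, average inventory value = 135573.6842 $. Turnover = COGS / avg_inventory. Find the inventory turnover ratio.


Turnover = 2232253.2981 / 135573.6842 = 16.4652

16.4652


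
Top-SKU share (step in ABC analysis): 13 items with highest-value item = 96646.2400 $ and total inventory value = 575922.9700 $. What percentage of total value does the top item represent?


Top item = 96646.2400
Total = 575922.9700
Percentage = 96646.2400 / 575922.9700 * 100 = 16.7811

16.7811%


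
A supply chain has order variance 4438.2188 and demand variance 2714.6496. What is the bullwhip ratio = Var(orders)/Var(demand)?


BW = 4438.2188 / 2714.6496 = 1.6349

1.6349


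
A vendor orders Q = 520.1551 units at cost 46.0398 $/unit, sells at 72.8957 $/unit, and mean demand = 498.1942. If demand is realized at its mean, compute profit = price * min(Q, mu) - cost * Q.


Sales at mu = min(520.1551, 498.1942) = 498.1942
Revenue = 72.8957 * 498.1942 = 36316.2149
Total cost = 46.0398 * 520.1551 = 23947.8368
Profit = 36316.2149 - 23947.8368 = 12368.3782

12368.3782 $


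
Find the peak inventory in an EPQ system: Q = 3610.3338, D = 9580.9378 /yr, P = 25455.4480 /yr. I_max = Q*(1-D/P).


D/P = 0.3764
1 - D/P = 0.6236
I_max = 3610.3338 * 0.6236 = 2251.4741

2251.4741 units


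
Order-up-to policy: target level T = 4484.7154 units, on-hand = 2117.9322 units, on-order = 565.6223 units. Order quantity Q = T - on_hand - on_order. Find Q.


Inventory position = OH + OO = 2117.9322 + 565.6223 = 2683.5545
Q = 4484.7154 - 2683.5545 = 1801.1609

1801.1609 units


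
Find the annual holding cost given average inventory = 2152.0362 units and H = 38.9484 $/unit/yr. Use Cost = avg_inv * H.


Cost = 2152.0362 * 38.9484 = 83818.3667

83818.3667 $/yr


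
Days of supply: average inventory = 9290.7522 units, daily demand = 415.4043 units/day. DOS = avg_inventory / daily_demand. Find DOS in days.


DOS = 9290.7522 / 415.4043 = 22.3656

22.3656 days


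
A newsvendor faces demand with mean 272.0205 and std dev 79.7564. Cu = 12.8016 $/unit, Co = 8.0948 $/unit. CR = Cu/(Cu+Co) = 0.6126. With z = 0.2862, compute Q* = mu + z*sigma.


CR = Cu/(Cu+Co) = 12.8016/(12.8016+8.0948) = 0.6126
z = 0.2862
Q* = 272.0205 + 0.2862 * 79.7564 = 294.8468

294.8468 units


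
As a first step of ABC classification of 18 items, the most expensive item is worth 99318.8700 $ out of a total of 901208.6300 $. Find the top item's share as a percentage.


Top item = 99318.8700
Total = 901208.6300
Percentage = 99318.8700 / 901208.6300 * 100 = 11.0206

11.0206%


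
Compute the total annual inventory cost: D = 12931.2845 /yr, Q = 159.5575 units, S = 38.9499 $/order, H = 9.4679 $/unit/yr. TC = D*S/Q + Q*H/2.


Ordering cost = D*S/Q = 3156.6817
Holding cost = Q*H/2 = 755.3372
TC = 3156.6817 + 755.3372 = 3912.0189

3912.0189 $/yr


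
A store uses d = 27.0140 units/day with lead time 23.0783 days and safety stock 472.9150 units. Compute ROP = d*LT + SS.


d*LT = 27.0140 * 23.0783 = 623.4372
ROP = 623.4372 + 472.9150 = 1096.3522

1096.3522 units


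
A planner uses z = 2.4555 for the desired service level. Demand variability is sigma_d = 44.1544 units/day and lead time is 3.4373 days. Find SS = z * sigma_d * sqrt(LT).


sqrt(LT) = sqrt(3.4373) = 1.8540
SS = 2.4555 * 44.1544 * 1.8540 = 201.0123

201.0123 units


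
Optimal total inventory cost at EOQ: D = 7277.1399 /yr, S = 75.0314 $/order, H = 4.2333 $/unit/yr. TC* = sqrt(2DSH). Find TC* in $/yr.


2*D*S*H = 4622882.0875
TC* = sqrt(4622882.0875) = 2150.0889

2150.0889 $/yr


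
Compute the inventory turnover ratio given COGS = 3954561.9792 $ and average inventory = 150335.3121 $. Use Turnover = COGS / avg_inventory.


Turnover = 3954561.9792 / 150335.3121 = 26.3049

26.3049


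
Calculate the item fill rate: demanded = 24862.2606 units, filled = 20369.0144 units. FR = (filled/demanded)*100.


FR = 20369.0144 / 24862.2606 * 100 = 81.9274

81.9274%


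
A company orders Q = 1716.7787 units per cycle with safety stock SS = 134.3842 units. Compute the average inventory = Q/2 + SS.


Q/2 = 858.3894
Avg = 858.3894 + 134.3842 = 992.7736

992.7736 units


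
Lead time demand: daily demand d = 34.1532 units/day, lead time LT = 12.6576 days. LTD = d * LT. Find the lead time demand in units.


LTD = 34.1532 * 12.6576 = 432.2975

432.2975 units


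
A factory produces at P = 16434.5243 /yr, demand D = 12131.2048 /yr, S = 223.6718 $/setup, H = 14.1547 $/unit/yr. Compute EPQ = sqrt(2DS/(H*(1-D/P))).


1 - D/P = 1 - 0.7382 = 0.2618
H*(1-D/P) = 3.7064
2DS = 5426816.8276
EPQ = sqrt(1464192.0356) = 1210.0380

1210.0380 units


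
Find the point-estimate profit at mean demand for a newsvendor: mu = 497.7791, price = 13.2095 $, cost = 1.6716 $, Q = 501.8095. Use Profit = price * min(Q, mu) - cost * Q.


Sales at mu = min(501.8095, 497.7791) = 497.7791
Revenue = 13.2095 * 497.7791 = 6575.4130
Total cost = 1.6716 * 501.8095 = 838.8248
Profit = 6575.4130 - 838.8248 = 5736.5883

5736.5883 $


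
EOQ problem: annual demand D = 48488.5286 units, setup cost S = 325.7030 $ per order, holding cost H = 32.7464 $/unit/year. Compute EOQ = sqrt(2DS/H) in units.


2*D*S = 2 * 48488.5286 * 325.7030 = 31585718.4612
2*D*S/H = 964555.4461
EOQ = sqrt(964555.4461) = 982.1178

982.1178 units


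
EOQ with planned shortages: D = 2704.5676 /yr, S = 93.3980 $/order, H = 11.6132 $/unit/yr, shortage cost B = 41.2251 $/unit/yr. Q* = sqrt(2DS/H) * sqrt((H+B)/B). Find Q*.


sqrt(2DS/H) = 208.5724
sqrt((H+B)/B) = 1.1321
Q* = 208.5724 * 1.1321 = 236.1295

236.1295 units


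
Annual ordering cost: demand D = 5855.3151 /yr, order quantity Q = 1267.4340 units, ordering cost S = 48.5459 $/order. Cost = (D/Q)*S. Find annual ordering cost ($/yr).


Number of orders = D/Q = 4.6198
Cost = 4.6198 * 48.5459 = 224.2732

224.2732 $/yr


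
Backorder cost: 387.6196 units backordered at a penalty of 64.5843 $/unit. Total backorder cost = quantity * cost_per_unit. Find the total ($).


Total = 387.6196 * 64.5843 = 25034.1405

25034.1405 $


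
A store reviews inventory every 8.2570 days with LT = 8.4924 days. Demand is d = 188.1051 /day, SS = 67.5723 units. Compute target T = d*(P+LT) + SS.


P + LT = 16.7494
d*(P+LT) = 188.1051 * 16.7494 = 3150.6476
T = 3150.6476 + 67.5723 = 3218.2199

3218.2199 units


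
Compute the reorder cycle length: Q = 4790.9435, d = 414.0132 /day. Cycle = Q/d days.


Cycle = 4790.9435 / 414.0132 = 11.5720

11.5720 days


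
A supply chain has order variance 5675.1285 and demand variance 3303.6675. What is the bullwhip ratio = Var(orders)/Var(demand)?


BW = 5675.1285 / 3303.6675 = 1.7178

1.7178


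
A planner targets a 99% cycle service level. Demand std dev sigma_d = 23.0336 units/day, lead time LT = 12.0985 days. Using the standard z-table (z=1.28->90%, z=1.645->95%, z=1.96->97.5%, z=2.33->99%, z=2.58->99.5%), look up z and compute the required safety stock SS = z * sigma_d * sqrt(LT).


From the table, SL = 99% corresponds to z = 2.33
sqrt(LT) = sqrt(12.0985) = 3.4783
SS = 2.33 * 23.0336 * 3.4783 = 186.6739

186.6739 units


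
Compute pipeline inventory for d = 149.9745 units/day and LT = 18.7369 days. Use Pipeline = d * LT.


Pipeline = 149.9745 * 18.7369 = 2810.0572

2810.0572 units


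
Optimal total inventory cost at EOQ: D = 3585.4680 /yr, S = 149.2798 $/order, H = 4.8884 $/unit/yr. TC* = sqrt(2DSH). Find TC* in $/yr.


2*D*S*H = 5232914.3499
TC* = sqrt(5232914.3499) = 2287.5564

2287.5564 $/yr


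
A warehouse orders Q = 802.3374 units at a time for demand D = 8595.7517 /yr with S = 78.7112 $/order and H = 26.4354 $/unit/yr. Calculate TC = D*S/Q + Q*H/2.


Ordering cost = D*S/Q = 843.2636
Holding cost = Q*H/2 = 10605.0551
TC = 843.2636 + 10605.0551 = 11448.3187

11448.3187 $/yr


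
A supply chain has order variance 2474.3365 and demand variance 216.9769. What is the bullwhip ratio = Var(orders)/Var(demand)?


BW = 2474.3365 / 216.9769 = 11.4037

11.4037


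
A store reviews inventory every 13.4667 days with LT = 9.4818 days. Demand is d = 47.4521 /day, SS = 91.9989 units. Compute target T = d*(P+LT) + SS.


P + LT = 22.9485
d*(P+LT) = 47.4521 * 22.9485 = 1088.9545
T = 1088.9545 + 91.9989 = 1180.9534

1180.9534 units


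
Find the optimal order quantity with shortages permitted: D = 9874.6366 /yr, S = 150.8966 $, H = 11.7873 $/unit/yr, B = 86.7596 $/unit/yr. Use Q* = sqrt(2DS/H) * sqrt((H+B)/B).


sqrt(2DS/H) = 502.8149
sqrt((H+B)/B) = 1.0658
Q* = 502.8149 * 1.0658 = 535.8840

535.8840 units


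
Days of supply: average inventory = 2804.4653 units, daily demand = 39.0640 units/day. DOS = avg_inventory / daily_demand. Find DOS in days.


DOS = 2804.4653 / 39.0640 = 71.7916

71.7916 days


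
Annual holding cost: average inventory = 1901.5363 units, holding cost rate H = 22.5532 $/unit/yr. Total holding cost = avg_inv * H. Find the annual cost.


Cost = 1901.5363 * 22.5532 = 42885.7285

42885.7285 $/yr


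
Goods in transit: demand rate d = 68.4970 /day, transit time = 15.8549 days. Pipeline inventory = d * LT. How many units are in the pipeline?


Pipeline = 68.4970 * 15.8549 = 1086.0131

1086.0131 units


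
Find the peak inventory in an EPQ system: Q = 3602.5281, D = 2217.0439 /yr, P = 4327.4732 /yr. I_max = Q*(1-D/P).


D/P = 0.5123
1 - D/P = 0.4877
I_max = 3602.5281 * 0.4877 = 1756.8869

1756.8869 units


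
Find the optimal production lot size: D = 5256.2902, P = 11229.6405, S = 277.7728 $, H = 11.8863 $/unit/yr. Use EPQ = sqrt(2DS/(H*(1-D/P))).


1 - D/P = 1 - 0.4681 = 0.5319
H*(1-D/P) = 6.3226
2DS = 2920108.8929
EPQ = sqrt(461849.2350) = 679.5949

679.5949 units


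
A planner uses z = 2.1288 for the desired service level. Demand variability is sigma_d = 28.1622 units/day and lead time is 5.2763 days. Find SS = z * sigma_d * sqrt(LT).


sqrt(LT) = sqrt(5.2763) = 2.2970
SS = 2.1288 * 28.1622 * 2.2970 = 137.7102

137.7102 units


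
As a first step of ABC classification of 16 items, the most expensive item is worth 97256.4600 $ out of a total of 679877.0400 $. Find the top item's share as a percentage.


Top item = 97256.4600
Total = 679877.0400
Percentage = 97256.4600 / 679877.0400 * 100 = 14.3050

14.3050%


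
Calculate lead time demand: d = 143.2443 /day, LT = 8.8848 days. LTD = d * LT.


LTD = 143.2443 * 8.8848 = 1272.6970

1272.6970 units


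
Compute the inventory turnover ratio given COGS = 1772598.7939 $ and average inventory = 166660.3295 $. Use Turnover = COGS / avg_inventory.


Turnover = 1772598.7939 / 166660.3295 = 10.6360

10.6360


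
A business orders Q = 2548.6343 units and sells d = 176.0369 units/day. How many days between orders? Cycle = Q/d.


Cycle = 2548.6343 / 176.0369 = 14.4778

14.4778 days


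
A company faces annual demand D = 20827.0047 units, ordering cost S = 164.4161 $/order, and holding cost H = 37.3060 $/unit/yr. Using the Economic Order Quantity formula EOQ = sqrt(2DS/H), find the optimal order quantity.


2*D*S = 2 * 20827.0047 * 164.4161 = 6848589.7749
2*D*S/H = 183578.7749
EOQ = sqrt(183578.7749) = 428.4609

428.4609 units


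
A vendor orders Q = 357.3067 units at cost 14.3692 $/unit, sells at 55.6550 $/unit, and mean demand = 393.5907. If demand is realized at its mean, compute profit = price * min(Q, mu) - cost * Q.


Sales at mu = min(357.3067, 393.5907) = 357.3067
Revenue = 55.6550 * 357.3067 = 19885.9044
Total cost = 14.3692 * 357.3067 = 5134.2114
Profit = 19885.9044 - 5134.2114 = 14751.6930

14751.6930 $


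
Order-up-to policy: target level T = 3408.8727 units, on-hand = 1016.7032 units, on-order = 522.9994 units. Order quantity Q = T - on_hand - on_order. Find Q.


Inventory position = OH + OO = 1016.7032 + 522.9994 = 1539.7026
Q = 3408.8727 - 1539.7026 = 1869.1701

1869.1701 units


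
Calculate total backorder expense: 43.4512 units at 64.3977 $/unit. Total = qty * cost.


Total = 43.4512 * 64.3977 = 2798.1573

2798.1573 $


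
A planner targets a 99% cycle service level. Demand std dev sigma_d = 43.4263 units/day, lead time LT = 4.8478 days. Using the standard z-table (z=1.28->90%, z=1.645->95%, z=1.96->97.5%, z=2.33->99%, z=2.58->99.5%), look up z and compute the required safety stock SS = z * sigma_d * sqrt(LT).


From the table, SL = 99% corresponds to z = 2.33
sqrt(LT) = sqrt(4.8478) = 2.2018
SS = 2.33 * 43.4263 * 2.2018 = 222.7825

222.7825 units


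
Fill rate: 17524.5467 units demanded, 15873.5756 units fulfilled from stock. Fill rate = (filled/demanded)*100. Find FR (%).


FR = 15873.5756 / 17524.5467 * 100 = 90.5791

90.5791%


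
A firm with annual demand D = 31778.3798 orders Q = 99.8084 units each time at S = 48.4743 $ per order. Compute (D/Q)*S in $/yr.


Number of orders = D/Q = 318.3938
Cost = 318.3938 * 48.4743 = 15433.9185

15433.9185 $/yr


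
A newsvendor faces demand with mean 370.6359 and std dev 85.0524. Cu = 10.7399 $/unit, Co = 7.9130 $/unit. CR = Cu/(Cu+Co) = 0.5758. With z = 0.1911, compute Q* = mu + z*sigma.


CR = Cu/(Cu+Co) = 10.7399/(10.7399+7.9130) = 0.5758
z = 0.1911
Q* = 370.6359 + 0.1911 * 85.0524 = 386.8894

386.8894 units


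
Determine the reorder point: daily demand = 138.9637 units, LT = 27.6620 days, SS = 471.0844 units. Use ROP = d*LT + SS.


d*LT = 138.9637 * 27.6620 = 3844.0139
ROP = 3844.0139 + 471.0844 = 4315.0983

4315.0983 units


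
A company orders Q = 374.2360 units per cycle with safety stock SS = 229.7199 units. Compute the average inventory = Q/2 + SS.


Q/2 = 187.1180
Avg = 187.1180 + 229.7199 = 416.8379

416.8379 units


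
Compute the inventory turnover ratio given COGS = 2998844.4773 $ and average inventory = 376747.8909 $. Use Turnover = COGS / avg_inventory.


Turnover = 2998844.4773 / 376747.8909 = 7.9598

7.9598


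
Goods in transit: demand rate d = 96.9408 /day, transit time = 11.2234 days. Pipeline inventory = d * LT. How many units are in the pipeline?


Pipeline = 96.9408 * 11.2234 = 1088.0054

1088.0054 units


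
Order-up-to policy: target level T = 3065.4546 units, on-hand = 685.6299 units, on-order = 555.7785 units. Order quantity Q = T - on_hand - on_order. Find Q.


Inventory position = OH + OO = 685.6299 + 555.7785 = 1241.4084
Q = 3065.4546 - 1241.4084 = 1824.0462

1824.0462 units
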